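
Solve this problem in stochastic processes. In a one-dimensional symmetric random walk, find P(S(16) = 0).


P(S(16) = 0) = C(16,8) / 4^8
= 12870 / 65536
= 0.1964

0.1964


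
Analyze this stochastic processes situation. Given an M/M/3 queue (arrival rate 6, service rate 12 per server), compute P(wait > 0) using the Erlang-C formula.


a = lambda/mu = 0.5000
rho = a/c = 0.1667
Erlang-C formula applied:
C(c,a) = 0.0152

0.0152


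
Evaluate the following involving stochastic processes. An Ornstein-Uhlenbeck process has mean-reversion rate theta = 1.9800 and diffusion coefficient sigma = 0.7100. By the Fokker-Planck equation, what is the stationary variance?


Stationary variance = sigma^2 / (2*theta)
= 0.7100^2 / (2*1.9800)
= 0.5041 / 3.9600
= 0.1273

0.1273


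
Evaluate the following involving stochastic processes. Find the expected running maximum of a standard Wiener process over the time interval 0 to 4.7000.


E(max B(s)) = sqrt(2t/pi)
= sqrt(2*4.7000/pi)
= sqrt(2.9921)
= 1.7298

1.7298


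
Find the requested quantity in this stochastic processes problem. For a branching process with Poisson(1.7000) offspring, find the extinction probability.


Since mu = 1.7000 > 1, extinction prob q < 1.
Solve s = exp(mu*(s-1)) iteratively.
q = 0.3088

0.3088


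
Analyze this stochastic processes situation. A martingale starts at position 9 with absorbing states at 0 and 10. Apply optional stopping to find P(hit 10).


By optional stopping theorem: E(M at tau) = M(0) = 9
P(hit 10)*10 + P(hit 0)*0 = 9
P(hit 10) = (9 - 0)/(10 - 0) = 9/10 = 0.9000

0.9000


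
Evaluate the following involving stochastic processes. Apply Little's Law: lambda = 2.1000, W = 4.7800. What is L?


Little's Law: L = lambda * W
= 2.1000 * 4.7800
= 10.0380

10.0380


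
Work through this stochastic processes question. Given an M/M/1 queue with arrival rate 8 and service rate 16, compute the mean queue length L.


rho = 8/16 = 0.5000
L = rho/(1-rho)
= 0.5000/0.5000
= 1.0000

1.0000


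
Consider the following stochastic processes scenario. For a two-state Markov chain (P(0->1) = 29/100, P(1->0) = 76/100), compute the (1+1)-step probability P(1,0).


P^2 = P^1 * P^1
Computing via matrix multiplication of the transition matrix.
Entry (1,0) of P^2 = 0.7220

0.7220


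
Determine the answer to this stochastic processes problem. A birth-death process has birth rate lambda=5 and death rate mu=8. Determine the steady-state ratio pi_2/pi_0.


For birth-death process, pi_n/pi_0 = (lambda/mu)^n
= (5/8)^2
= 0.3906

0.3906


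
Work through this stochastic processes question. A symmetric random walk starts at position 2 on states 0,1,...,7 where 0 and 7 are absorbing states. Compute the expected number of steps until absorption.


For symmetric RW on 0,...,N with absorbing barriers, E(i) = i*(N-i)
E(2) = 2 * 5 = 10

10


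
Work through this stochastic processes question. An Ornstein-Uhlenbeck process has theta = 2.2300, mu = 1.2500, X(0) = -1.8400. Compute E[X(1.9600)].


E[X(t)] = mu + (X(0) - mu)*exp(-theta*t)
= 1.2500 + (-1.8400 - 1.2500)*exp(-2.2300*1.9600)
= 1.2500 + -3.0900 * 0.0126
= 1.2109

1.2109


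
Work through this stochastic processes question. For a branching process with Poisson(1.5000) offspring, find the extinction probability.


Since mu = 1.5000 > 1, extinction prob q < 1.
Solve s = exp(mu*(s-1)) iteratively.
q = 0.4172

0.4172


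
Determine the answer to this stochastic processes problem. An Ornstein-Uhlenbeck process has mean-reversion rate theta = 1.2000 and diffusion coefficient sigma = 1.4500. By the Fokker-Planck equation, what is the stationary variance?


Stationary variance = sigma^2 / (2*theta)
= 1.4500^2 / (2*1.2000)
= 2.1025 / 2.4000
= 0.8760

0.8760


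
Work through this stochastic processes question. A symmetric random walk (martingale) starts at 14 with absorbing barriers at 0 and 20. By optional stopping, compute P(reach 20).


By optional stopping theorem: E(M at tau) = M(0) = 14
P(hit 20)*20 + P(hit 0)*0 = 14
P(hit 20) = (14 - 0)/(20 - 0) = 7/10 = 0.7000

0.7000


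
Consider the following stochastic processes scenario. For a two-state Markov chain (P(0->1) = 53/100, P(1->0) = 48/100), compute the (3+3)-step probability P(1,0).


P^6 = P^3 * P^3
Computing via matrix multiplication of the transition matrix.
Entry (1,0) of P^6 = 0.4752

0.4752


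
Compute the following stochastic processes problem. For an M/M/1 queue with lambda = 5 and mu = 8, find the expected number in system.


rho = 5/8 = 0.6250
L = rho/(1-rho)
= 0.6250/0.3750
= 1.6667

1.6667


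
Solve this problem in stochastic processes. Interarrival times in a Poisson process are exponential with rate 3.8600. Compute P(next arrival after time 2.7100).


P(X > t) = exp(-lambda * t)
= exp(-3.8600 * 2.7100)
= exp(-10.4606) = 2.8643e-05

2.8643e-05


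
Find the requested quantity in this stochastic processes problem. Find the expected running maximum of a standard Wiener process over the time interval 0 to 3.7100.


E(max B(s)) = sqrt(2t/pi)
= sqrt(2*3.7100/pi)
= sqrt(2.3619)
= 1.5368

1.5368


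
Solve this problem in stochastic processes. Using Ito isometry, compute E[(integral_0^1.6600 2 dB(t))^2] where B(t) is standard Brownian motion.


By Ito isometry: E[(int f dB)^2] = int f^2 dt
= 2^2 * 1.6600
= 4 * 1.6600 = 6.6400

6.6400


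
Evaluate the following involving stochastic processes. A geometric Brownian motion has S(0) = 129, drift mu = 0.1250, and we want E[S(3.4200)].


E[S(t)] = S(0) * exp(mu * t)
= 129 * exp(0.1250 * 3.4200)
= 129 * 1.5334
= 197.8111

197.8111


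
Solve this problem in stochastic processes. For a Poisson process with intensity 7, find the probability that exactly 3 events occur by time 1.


P(N(t)=k) = (lambda*t)^k * exp(-lambda*t) / k!
lambda*t = 7
= 7^3 * exp(-7) / 3!
= 343 * 9.1188e-04 / 6
= 0.0521

0.0521


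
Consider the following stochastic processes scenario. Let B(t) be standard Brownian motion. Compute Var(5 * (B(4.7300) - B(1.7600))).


Var(alpha*(B(t)-B(s))) = alpha^2 * (t-s)
= 5^2 * (4.7300 - 1.7600)
= 25 * 2.9700
= 74.2500

74.2500


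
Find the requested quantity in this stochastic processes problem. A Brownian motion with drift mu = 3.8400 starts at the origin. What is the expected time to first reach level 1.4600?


Expected first passage time = a/mu
= 1.4600/3.8400
= 0.3802

0.3802


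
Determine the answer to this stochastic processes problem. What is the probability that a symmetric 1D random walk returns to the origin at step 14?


P(S(14) = 0) = C(14,7) / 4^7
= 3432 / 16384
= 0.2095

0.2095


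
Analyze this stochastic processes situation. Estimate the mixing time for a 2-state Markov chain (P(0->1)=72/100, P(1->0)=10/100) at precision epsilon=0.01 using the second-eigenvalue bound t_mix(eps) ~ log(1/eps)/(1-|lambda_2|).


lambda_2 = |1 - p01 - p10| = |1 - 0.7200 - 0.1000| = 0.1800
t_mix ~ log(1/eps)/(1 - |lambda_2|)
= log(100)/(1 - 0.1800) = 4.6052/0.8200
= 5.6161

5.6161


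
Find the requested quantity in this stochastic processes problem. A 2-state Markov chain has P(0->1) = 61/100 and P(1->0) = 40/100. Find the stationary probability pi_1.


Stationary distribution: pi_0 = p10/(p01+p10), pi_1 = p01/(p01+p10)
p01 = 0.6100, p10 = 0.4000
pi_1 = 0.6040

0.6040


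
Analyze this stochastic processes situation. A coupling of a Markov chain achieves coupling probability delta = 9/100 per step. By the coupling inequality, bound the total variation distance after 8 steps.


TV distance bound <= (1-delta)^n
= (1 - 0.0900)^8
= 0.9100^8
= 0.4703

0.4703


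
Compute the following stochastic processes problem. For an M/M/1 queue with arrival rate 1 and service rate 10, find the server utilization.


rho = lambda/mu
= 1/10
= 0.1000

0.1000


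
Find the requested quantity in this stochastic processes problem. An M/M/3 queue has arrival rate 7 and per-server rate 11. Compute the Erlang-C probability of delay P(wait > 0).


a = lambda/mu = 0.6364
rho = a/c = 0.2121
Erlang-C formula applied:
C(c,a) = 0.0288

0.0288


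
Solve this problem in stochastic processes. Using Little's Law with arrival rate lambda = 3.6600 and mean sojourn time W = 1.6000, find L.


Little's Law: L = lambda * W
= 3.6600 * 1.6000
= 5.8560

5.8560


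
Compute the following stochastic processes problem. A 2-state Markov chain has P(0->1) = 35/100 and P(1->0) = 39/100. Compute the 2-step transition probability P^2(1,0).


Computing P^2 by matrix multiplication.
P = [[0.6500, 0.3500], [0.3900, 0.6100]]
After raising P to the power 2:
P^2(1,0) = 0.4914

0.4914


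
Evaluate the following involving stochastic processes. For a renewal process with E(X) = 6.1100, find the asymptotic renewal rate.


Long-run renewal rate = 1/E(X)
= 1/6.1100
= 0.1637

0.1637


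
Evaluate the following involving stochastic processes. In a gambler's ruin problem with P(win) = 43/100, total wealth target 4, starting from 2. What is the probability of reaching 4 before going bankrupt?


Gambler's ruin formula:
r = q/p = 0.5700/0.4300 = 1.3256
P(win) = (1 - r^i)/(1 - r^N)
= (1 - 1.3256^2)/(1 - 1.3256^4)
= 0.3627

0.3627


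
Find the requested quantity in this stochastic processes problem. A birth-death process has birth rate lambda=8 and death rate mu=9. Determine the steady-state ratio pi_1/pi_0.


For birth-death process, pi_n/pi_0 = (lambda/mu)^n
= (8/9)^1
= 0.8889

0.8889


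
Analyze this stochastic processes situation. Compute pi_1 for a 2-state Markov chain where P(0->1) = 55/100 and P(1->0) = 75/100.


Stationary distribution: pi_0 = p10/(p01+p10), pi_1 = p01/(p01+p10)
p01 = 0.5500, p10 = 0.7500
pi_1 = 0.4231

0.4231


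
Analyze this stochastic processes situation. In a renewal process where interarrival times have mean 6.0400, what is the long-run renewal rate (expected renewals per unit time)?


Long-run renewal rate = 1/E(X)
= 1/6.0400
= 0.1656

0.1656


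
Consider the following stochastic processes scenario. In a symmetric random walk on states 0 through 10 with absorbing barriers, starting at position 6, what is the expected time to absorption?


For symmetric RW on 0,...,N with absorbing barriers, E(i) = i*(N-i)
E(6) = 6 * 4 = 24

24


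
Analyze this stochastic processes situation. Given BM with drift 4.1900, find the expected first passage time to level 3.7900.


Expected first passage time = a/mu
= 3.7900/4.1900
= 0.9045

0.9045


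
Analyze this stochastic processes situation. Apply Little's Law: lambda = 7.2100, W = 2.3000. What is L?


Little's Law: L = lambda * W
= 7.2100 * 2.3000
= 16.5830

16.5830


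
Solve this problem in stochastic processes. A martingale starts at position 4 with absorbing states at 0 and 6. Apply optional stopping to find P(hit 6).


By optional stopping theorem: E(M at tau) = M(0) = 4
P(hit 6)*6 + P(hit 0)*0 = 4
P(hit 6) = (4 - 0)/(6 - 0) = 2/3 = 0.6667

0.6667


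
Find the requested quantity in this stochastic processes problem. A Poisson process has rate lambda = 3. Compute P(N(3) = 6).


P(N(t)=k) = (lambda*t)^k * exp(-lambda*t) / k!
lambda*t = 9
= 9^6 * exp(-9) / 6!
= 531441 * 1.2341e-04 / 720
= 0.0911

0.0911


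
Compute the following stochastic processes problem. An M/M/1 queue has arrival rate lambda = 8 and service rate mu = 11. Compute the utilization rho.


rho = lambda/mu
= 8/11
= 0.7273

0.7273


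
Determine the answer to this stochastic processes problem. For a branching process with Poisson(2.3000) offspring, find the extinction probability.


Since mu = 2.3000 > 1, extinction prob q < 1.
Solve s = exp(mu*(s-1)) iteratively.
q = 0.1376

0.1376


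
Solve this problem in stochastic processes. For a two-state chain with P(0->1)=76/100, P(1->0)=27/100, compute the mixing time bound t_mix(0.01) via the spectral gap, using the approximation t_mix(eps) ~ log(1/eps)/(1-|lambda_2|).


lambda_2 = |1 - p01 - p10| = |1 - 0.7600 - 0.2700| = 0.0300
t_mix ~ log(1/eps)/(1 - |lambda_2|)
= log(100)/(1 - 0.0300) = 4.6052/0.9700
= 4.7476

4.7476


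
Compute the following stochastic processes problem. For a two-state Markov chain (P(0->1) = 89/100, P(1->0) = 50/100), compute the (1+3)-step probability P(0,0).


P^4 = P^1 * P^3
Computing via matrix multiplication of the transition matrix.
Entry (0,0) of P^4 = 0.3745

0.3745


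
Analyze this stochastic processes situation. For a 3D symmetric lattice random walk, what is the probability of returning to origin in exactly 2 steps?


P(return in 2 steps) = P(reverse first step) = 1/(2d)
= 1/6
= 0.1667

0.1667


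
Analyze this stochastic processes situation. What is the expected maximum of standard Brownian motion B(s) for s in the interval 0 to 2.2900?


E(max B(s)) = sqrt(2t/pi)
= sqrt(2*2.2900/pi)
= sqrt(1.4579)
= 1.2074

1.2074


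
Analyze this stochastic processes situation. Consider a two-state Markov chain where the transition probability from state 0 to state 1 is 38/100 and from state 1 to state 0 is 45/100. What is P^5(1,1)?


Computing P^5 by matrix multiplication.
P = [[0.6200, 0.3800], [0.4500, 0.5500]]
After raising P to the power 5:
P^5(1,1) = 0.4579

0.4579


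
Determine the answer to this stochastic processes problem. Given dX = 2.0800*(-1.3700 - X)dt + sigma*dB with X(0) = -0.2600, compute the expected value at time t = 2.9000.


E[X(t)] = mu + (X(0) - mu)*exp(-theta*t)
= -1.3700 + (-0.2600 - -1.3700)*exp(-2.0800*2.9000)
= -1.3700 + 1.1100 * 0.0024
= -1.3673

-1.3673


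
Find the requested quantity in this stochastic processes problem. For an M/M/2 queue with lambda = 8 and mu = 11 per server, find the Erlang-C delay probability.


a = lambda/mu = 0.7273
rho = a/c = 0.3636
Erlang-C formula applied:
C(c,a) = 0.1939

0.1939


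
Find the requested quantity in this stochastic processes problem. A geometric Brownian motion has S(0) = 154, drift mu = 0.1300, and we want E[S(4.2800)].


E[S(t)] = S(0) * exp(mu * t)
= 154 * exp(0.1300 * 4.2800)
= 154 * 1.7444
= 268.6347

268.6347


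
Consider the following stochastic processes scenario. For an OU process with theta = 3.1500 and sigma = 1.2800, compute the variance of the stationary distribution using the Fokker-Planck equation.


Stationary variance = sigma^2 / (2*theta)
= 1.2800^2 / (2*3.1500)
= 1.6384 / 6.3000
= 0.2601

0.2601


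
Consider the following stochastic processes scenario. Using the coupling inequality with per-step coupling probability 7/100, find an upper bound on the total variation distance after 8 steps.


TV distance bound <= (1-delta)^n
= (1 - 0.0700)^8
= 0.9300^8
= 0.5596

0.5596


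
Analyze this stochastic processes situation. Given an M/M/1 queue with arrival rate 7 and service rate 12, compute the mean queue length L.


rho = 7/12 = 0.5833
L = rho/(1-rho)
= 0.5833/0.4167
= 1.4000

1.4000


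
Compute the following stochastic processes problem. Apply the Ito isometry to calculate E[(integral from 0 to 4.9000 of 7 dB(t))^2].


By Ito isometry: E[(int f dB)^2] = int f^2 dt
= 7^2 * 4.9000
= 49 * 4.9000 = 240.1000

240.1000


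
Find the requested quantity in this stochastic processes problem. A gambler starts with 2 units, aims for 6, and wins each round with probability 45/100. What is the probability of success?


Gambler's ruin formula:
r = q/p = 0.5500/0.4500 = 1.2222
P(win) = (1 - r^i)/(1 - r^N)
= (1 - 1.2222^2)/(1 - 1.2222^6)
= 0.2116

0.2116


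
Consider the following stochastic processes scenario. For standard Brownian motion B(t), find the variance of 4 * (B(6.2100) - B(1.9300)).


Var(alpha*(B(t)-B(s))) = alpha^2 * (t-s)
= 4^2 * (6.2100 - 1.9300)
= 16 * 4.2800
= 68.4800

68.4800


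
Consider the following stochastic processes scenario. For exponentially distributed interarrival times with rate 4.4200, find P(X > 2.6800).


P(X > t) = exp(-lambda * t)
= exp(-4.4200 * 2.6800)
= exp(-11.8456) = 7.1700e-06

7.1700e-06


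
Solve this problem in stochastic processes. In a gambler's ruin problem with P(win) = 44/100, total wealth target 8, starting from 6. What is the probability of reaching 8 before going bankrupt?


Gambler's ruin formula:
r = q/p = 0.5600/0.4400 = 1.2727
P(win) = (1 - r^i)/(1 - r^N)
= (1 - 1.2727^6)/(1 - 1.2727^8)
= 0.5523

0.5523


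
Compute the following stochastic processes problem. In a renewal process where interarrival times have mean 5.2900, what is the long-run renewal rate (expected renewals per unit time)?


Long-run renewal rate = 1/E(X)
= 1/5.2900
= 0.1890

0.1890


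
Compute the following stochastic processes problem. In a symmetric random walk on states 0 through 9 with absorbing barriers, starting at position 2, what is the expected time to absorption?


For symmetric RW on 0,...,N with absorbing barriers, E(i) = i*(N-i)
E(2) = 2 * 7 = 14

14


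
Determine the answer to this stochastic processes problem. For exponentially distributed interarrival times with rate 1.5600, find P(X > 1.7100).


P(X > t) = exp(-lambda * t)
= exp(-1.5600 * 1.7100)
= exp(-2.6676) = 0.0694

0.0694


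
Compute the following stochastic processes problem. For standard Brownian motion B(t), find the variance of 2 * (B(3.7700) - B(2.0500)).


Var(alpha*(B(t)-B(s))) = alpha^2 * (t-s)
= 2^2 * (3.7700 - 2.0500)
= 4 * 1.7200
= 6.8800

6.8800


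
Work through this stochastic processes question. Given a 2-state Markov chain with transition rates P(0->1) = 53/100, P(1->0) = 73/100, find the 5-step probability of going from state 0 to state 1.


Computing P^5 by matrix multiplication.
P = [[0.4700, 0.5300], [0.7300, 0.2700]]
After raising P to the power 5:
P^5(0,1) = 0.4211

0.4211


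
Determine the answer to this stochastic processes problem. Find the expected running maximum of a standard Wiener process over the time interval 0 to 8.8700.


E(max B(s)) = sqrt(2t/pi)
= sqrt(2*8.8700/pi)
= sqrt(5.6468)
= 2.3763

2.3763


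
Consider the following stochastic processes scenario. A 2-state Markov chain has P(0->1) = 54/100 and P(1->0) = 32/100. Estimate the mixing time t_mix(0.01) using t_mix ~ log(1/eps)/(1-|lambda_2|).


lambda_2 = |1 - p01 - p10| = |1 - 0.5400 - 0.3200| = 0.1400
t_mix ~ log(1/eps)/(1 - |lambda_2|)
= log(100)/(1 - 0.1400) = 4.6052/0.8600
= 5.3548

5.3548


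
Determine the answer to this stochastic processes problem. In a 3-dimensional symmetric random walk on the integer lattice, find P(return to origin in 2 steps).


P(return in 2 steps) = P(reverse first step) = 1/(2d)
= 1/6
= 0.1667

0.1667


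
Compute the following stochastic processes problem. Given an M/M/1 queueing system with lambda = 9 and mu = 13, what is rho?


rho = lambda/mu
= 9/13
= 0.6923

0.6923


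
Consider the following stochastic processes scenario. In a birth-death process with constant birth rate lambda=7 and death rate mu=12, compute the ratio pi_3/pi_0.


For birth-death process, pi_n/pi_0 = (lambda/mu)^n
= (7/12)^3
= 0.1985

0.1985


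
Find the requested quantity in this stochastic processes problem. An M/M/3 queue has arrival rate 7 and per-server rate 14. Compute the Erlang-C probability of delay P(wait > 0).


a = lambda/mu = 0.5000
rho = a/c = 0.1667
Erlang-C formula applied:
C(c,a) = 0.0152

0.0152


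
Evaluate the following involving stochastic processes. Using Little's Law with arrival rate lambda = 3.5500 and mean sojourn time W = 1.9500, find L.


Little's Law: L = lambda * W
= 3.5500 * 1.9500
= 6.9225

6.9225


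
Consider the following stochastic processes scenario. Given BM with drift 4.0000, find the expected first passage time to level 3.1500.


Expected first passage time = a/mu
= 3.1500/4.0000
= 0.7875

0.7875


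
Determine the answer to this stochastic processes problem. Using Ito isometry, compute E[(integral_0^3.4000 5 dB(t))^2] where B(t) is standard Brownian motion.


By Ito isometry: E[(int f dB)^2] = int f^2 dt
= 5^2 * 3.4000
= 25 * 3.4000 = 85.0000

85.0000


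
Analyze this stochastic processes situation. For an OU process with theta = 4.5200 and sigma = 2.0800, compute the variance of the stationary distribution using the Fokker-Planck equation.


Stationary variance = sigma^2 / (2*theta)
= 2.0800^2 / (2*4.5200)
= 4.3264 / 9.0400
= 0.4786

0.4786


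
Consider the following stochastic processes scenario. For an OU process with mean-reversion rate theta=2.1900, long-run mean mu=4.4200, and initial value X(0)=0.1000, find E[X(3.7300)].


E[X(t)] = mu + (X(0) - mu)*exp(-theta*t)
= 4.4200 + (0.1000 - 4.4200)*exp(-2.1900*3.7300)
= 4.4200 + -4.3200 * 2.8339e-04
= 4.4188

4.4188


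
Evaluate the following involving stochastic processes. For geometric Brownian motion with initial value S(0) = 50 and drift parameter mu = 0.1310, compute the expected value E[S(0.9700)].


E[S(t)] = S(0) * exp(mu * t)
= 50 * exp(0.1310 * 0.9700)
= 50 * 1.1355
= 56.7748

56.7748


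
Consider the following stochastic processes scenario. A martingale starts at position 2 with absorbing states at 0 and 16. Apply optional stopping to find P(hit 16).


By optional stopping theorem: E(M at tau) = M(0) = 2
P(hit 16)*16 + P(hit 0)*0 = 2
P(hit 16) = (2 - 0)/(16 - 0) = 1/8 = 0.1250

0.1250


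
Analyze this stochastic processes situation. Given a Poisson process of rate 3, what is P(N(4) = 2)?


P(N(t)=k) = (lambda*t)^k * exp(-lambda*t) / k!
lambda*t = 12
= 12^2 * exp(-12) / 2!
= 144 * 6.1442e-06 / 2
= 4.4238e-04

4.4238e-04


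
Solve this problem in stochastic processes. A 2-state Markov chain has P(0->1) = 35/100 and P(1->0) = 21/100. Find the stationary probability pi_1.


Stationary distribution: pi_0 = p10/(p01+p10), pi_1 = p01/(p01+p10)
p01 = 0.3500, p10 = 0.2100
pi_1 = 0.6250

0.6250


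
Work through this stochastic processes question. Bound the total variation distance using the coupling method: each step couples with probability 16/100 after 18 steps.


TV distance bound <= (1-delta)^n
= (1 - 0.1600)^18
= 0.8400^18
= 0.0434

0.0434


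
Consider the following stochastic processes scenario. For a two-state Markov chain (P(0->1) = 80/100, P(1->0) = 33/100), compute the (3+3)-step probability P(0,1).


P^6 = P^3 * P^3
Computing via matrix multiplication of the transition matrix.
Entry (0,1) of P^6 = 0.7080

0.7080


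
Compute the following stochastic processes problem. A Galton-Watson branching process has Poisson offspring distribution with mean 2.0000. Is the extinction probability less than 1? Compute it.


Since mu = 2.0000 > 1, extinction prob q < 1.
Solve s = exp(mu*(s-1)) iteratively.
q = 0.2032

0.2032


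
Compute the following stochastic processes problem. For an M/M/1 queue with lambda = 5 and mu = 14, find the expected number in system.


rho = 5/14 = 0.3571
L = rho/(1-rho)
= 0.3571/0.6429
= 0.5556

0.5556


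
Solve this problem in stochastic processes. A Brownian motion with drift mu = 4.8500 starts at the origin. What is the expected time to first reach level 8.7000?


Expected first passage time = a/mu
= 8.7000/4.8500
= 1.7938

1.7938


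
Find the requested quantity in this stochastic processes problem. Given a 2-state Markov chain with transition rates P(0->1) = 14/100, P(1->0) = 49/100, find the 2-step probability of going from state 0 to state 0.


Computing P^2 by matrix multiplication.
P = [[0.8600, 0.1400], [0.4900, 0.5100]]
After raising P to the power 2:
P^2(0,0) = 0.8082

0.8082


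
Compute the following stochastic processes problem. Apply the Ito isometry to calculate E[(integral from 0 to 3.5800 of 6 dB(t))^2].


By Ito isometry: E[(int f dB)^2] = int f^2 dt
= 6^2 * 3.5800
= 36 * 3.5800 = 128.8800

128.8800


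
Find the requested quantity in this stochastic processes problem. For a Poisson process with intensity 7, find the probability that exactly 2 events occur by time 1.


P(N(t)=k) = (lambda*t)^k * exp(-lambda*t) / k!
lambda*t = 7
= 7^2 * exp(-7) / 2!
= 49 * 9.1188e-04 / 2
= 0.0223

0.0223


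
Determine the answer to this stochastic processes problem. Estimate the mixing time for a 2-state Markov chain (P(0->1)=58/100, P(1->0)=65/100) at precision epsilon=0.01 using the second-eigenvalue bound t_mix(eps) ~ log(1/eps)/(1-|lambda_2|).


lambda_2 = |1 - p01 - p10| = |1 - 0.5800 - 0.6500| = 0.2300
t_mix ~ log(1/eps)/(1 - |lambda_2|)
= log(100)/(1 - 0.2300) = 4.6052/0.7700
= 5.9807

5.9807


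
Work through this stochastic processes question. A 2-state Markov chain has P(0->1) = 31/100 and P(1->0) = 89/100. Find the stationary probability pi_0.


Stationary distribution: pi_0 = p10/(p01+p10), pi_1 = p01/(p01+p10)
p01 = 0.3100, p10 = 0.8900
pi_0 = 0.7417

0.7417


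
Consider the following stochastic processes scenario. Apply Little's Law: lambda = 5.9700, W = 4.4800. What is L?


Little's Law: L = lambda * W
= 5.9700 * 4.4800
= 26.7456

26.7456


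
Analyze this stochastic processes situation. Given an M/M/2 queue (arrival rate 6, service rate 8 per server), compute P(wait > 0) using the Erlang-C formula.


a = lambda/mu = 0.7500
rho = a/c = 0.3750
Erlang-C formula applied:
C(c,a) = 0.2045

0.2045


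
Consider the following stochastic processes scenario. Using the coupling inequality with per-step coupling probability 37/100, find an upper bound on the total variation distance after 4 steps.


TV distance bound <= (1-delta)^n
= (1 - 0.3700)^4
= 0.6300^4
= 0.1575

0.1575


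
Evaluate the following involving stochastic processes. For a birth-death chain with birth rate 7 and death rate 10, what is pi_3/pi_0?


For birth-death process, pi_n/pi_0 = (lambda/mu)^n
= (7/10)^3
= 0.3430

0.3430


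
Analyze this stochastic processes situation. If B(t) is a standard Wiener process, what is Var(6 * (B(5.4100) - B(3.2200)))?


Var(alpha*(B(t)-B(s))) = alpha^2 * (t-s)
= 6^2 * (5.4100 - 3.2200)
= 36 * 2.1900
= 78.8400

78.8400


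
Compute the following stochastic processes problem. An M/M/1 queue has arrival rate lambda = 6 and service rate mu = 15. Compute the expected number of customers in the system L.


rho = 6/15 = 0.4000
L = rho/(1-rho)
= 0.4000/0.6000
= 0.6667

0.6667


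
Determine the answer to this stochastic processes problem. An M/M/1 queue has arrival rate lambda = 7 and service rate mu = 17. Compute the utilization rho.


rho = lambda/mu
= 7/17
= 0.4118

0.4118


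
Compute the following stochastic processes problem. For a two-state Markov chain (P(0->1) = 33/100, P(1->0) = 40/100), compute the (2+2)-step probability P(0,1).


P^4 = P^2 * P^2
Computing via matrix multiplication of the transition matrix.
Entry (0,1) of P^4 = 0.4497

0.4497


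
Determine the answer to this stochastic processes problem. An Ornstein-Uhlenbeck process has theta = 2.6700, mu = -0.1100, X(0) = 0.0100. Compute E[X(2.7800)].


E[X(t)] = mu + (X(0) - mu)*exp(-theta*t)
= -0.1100 + (0.0100 - -0.1100)*exp(-2.6700*2.7800)
= -0.1100 + 0.1200 * 5.9759e-04
= -0.1099

-0.1099


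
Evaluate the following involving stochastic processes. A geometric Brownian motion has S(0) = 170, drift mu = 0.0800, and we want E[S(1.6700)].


E[S(t)] = S(0) * exp(mu * t)
= 170 * exp(0.0800 * 1.6700)
= 170 * 1.1429
= 194.2990

194.2990


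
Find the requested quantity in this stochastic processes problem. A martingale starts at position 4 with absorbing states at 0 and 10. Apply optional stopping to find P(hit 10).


By optional stopping theorem: E(M at tau) = M(0) = 4
P(hit 10)*10 + P(hit 0)*0 = 4
P(hit 10) = (4 - 0)/(10 - 0) = 2/5 = 0.4000

0.4000


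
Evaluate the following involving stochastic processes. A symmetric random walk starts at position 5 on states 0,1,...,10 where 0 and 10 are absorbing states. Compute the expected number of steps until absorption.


For symmetric RW on 0,...,N with absorbing barriers, E(i) = i*(N-i)
E(5) = 5 * 5 = 25

25


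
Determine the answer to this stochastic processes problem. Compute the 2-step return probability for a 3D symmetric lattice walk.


P(return in 2 steps) = P(reverse first step) = 1/(2d)
= 1/6
= 0.1667

0.1667


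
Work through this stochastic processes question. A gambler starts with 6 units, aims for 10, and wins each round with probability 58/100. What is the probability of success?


Gambler's ruin formula:
r = q/p = 0.4200/0.5800 = 0.7241
P(win) = (1 - r^i)/(1 - r^N)
= (1 - 0.7241^6)/(1 - 0.7241^10)
= 0.8911

0.8911


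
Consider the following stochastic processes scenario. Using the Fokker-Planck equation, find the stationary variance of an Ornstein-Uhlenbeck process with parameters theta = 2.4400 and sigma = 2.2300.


Stationary variance = sigma^2 / (2*theta)
= 2.2300^2 / (2*2.4400)
= 4.9729 / 4.8800
= 1.0190

1.0190


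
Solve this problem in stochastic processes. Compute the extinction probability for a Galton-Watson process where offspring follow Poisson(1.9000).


Since mu = 1.9000 > 1, extinction prob q < 1.
Solve s = exp(mu*(s-1)) iteratively.
q = 0.2328

0.2328


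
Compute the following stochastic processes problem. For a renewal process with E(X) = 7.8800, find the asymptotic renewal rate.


Long-run renewal rate = 1/E(X)
= 1/7.8800
= 0.1269

0.1269


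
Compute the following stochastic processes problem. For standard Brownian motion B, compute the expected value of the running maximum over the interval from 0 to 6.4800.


E(max B(s)) = sqrt(2t/pi)
= sqrt(2*6.4800/pi)
= sqrt(4.1253)
= 2.0311

2.0311


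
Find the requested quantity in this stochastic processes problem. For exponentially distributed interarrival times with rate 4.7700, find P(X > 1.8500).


P(X > t) = exp(-lambda * t)
= exp(-4.7700 * 1.8500)
= exp(-8.8245) = 1.4708e-04

1.4708e-04


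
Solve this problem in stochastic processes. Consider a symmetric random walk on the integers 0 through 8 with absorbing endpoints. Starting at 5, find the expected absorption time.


For symmetric RW on 0,...,N with absorbing barriers, E(i) = i*(N-i)
E(5) = 5 * 3 = 15

15


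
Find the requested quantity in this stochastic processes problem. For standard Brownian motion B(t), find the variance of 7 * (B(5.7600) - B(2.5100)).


Var(alpha*(B(t)-B(s))) = alpha^2 * (t-s)
= 7^2 * (5.7600 - 2.5100)
= 49 * 3.2500
= 159.2500

159.2500


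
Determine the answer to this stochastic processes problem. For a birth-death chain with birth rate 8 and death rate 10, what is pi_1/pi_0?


For birth-death process, pi_n/pi_0 = (lambda/mu)^n
= (8/10)^1
= 0.8000

0.8000


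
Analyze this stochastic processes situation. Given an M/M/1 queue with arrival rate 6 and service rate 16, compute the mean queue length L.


rho = 6/16 = 0.3750
L = rho/(1-rho)
= 0.3750/0.6250
= 0.6000

0.6000


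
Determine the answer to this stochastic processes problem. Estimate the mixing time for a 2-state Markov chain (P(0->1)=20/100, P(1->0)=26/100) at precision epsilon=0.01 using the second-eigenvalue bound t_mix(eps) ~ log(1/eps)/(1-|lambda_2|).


lambda_2 = |1 - p01 - p10| = |1 - 0.2000 - 0.2600| = 0.5400
t_mix ~ log(1/eps)/(1 - |lambda_2|)
= log(100)/(1 - 0.5400) = 4.6052/0.4600
= 10.0112

10.0112


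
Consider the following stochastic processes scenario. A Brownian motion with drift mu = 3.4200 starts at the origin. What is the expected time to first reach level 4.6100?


Expected first passage time = a/mu
= 4.6100/3.4200
= 1.3480

1.3480


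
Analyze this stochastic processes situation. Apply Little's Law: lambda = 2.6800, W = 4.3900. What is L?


Little's Law: L = lambda * W
= 2.6800 * 4.3900
= 11.7652

11.7652


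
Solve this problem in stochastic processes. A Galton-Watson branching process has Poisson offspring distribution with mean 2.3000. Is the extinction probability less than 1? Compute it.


Since mu = 2.3000 > 1, extinction prob q < 1.
Solve s = exp(mu*(s-1)) iteratively.
q = 0.1376

0.1376


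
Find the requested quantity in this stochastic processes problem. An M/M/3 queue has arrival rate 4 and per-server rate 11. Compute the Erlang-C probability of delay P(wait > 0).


a = lambda/mu = 0.3636
rho = a/c = 0.1212
Erlang-C formula applied:
C(c,a) = 0.0063

0.0063


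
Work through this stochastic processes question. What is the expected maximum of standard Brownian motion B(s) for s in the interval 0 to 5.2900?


E(max B(s)) = sqrt(2t/pi)
= sqrt(2*5.2900/pi)
= sqrt(3.3677)
= 1.8351

1.8351


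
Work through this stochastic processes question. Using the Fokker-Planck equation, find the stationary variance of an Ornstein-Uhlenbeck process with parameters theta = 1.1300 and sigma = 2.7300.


Stationary variance = sigma^2 / (2*theta)
= 2.7300^2 / (2*1.1300)
= 7.4529 / 2.2600
= 3.2977

3.2977


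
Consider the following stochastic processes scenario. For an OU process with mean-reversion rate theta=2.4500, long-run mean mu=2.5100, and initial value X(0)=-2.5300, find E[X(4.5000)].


E[X(t)] = mu + (X(0) - mu)*exp(-theta*t)
= 2.5100 + (-2.5300 - 2.5100)*exp(-2.4500*4.5000)
= 2.5100 + -5.0400 * 1.6289e-05
= 2.5099

2.5099


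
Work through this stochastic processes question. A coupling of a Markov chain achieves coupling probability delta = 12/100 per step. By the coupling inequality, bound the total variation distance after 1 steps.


TV distance bound <= (1-delta)^n
= (1 - 0.1200)^1
= 0.8800^1
= 0.8800

0.8800


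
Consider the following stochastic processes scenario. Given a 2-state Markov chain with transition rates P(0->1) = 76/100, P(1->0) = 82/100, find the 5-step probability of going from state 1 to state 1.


Computing P^5 by matrix multiplication.
P = [[0.2400, 0.7600], [0.8200, 0.1800]]
After raising P to the power 5:
P^5(1,1) = 0.4469

0.4469


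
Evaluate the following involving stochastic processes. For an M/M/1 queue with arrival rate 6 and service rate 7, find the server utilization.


rho = lambda/mu
= 6/7
= 0.8571

0.8571


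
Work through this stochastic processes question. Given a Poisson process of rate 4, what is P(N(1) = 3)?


P(N(t)=k) = (lambda*t)^k * exp(-lambda*t) / k!
lambda*t = 4
= 4^3 * exp(-4) / 3!
= 64 * 0.0183 / 6
= 0.1954

0.1954


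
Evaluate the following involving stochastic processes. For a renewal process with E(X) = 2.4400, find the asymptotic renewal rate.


Long-run renewal rate = 1/E(X)
= 1/2.4400
= 0.4098

0.4098


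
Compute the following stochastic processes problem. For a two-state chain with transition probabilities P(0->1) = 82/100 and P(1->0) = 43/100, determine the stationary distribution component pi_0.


Stationary distribution: pi_0 = p10/(p01+p10), pi_1 = p01/(p01+p10)
p01 = 0.8200, p10 = 0.4300
pi_0 = 0.3440

0.3440


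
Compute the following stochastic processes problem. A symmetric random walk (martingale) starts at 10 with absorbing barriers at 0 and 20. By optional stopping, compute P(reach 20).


By optional stopping theorem: E(M at tau) = M(0) = 10
P(hit 20)*20 + P(hit 0)*0 = 10
P(hit 20) = (10 - 0)/(20 - 0) = 1/2 = 0.5000

0.5000


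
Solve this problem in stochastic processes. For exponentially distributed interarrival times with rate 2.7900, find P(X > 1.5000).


P(X > t) = exp(-lambda * t)
= exp(-2.7900 * 1.5000)
= exp(-4.1850) = 0.0152

0.0152


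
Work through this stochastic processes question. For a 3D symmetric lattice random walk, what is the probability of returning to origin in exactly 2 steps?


P(return in 2 steps) = P(reverse first step) = 1/(2d)
= 1/6
= 0.1667

0.1667


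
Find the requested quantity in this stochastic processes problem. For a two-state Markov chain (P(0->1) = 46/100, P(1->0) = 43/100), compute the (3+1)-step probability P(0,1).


P^4 = P^3 * P^1
Computing via matrix multiplication of the transition matrix.
Entry (0,1) of P^4 = 0.5168

0.5168


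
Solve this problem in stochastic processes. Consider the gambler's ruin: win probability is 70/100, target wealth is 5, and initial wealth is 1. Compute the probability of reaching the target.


Gambler's ruin formula:
r = q/p = 0.3000/0.7000 = 0.4286
P(win) = (1 - r^i)/(1 - r^N)
= (1 - 0.4286^1)/(1 - 0.4286^5)
= 0.5798

0.5798


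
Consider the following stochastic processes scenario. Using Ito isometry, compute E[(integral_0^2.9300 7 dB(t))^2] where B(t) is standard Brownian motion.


By Ito isometry: E[(int f dB)^2] = int f^2 dt
= 7^2 * 2.9300
= 49 * 2.9300 = 143.5700

143.5700


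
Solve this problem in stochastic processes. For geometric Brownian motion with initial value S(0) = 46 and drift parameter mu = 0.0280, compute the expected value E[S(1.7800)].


E[S(t)] = S(0) * exp(mu * t)
= 46 * exp(0.0280 * 1.7800)
= 46 * 1.0511
= 48.3507

48.3507


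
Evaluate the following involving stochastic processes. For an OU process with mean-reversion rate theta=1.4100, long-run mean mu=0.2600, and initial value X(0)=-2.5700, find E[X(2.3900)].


E[X(t)] = mu + (X(0) - mu)*exp(-theta*t)
= 0.2600 + (-2.5700 - 0.2600)*exp(-1.4100*2.3900)
= 0.2600 + -2.8300 * 0.0344
= 0.1627

0.1627


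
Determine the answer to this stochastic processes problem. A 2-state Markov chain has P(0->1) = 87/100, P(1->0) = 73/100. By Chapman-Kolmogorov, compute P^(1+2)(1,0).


P^3 = P^1 * P^2
Computing via matrix multiplication of the transition matrix.
Entry (1,0) of P^3 = 0.5548

0.5548


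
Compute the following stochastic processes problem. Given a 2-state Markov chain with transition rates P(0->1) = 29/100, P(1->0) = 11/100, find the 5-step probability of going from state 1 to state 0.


Computing P^5 by matrix multiplication.
P = [[0.7100, 0.2900], [0.1100, 0.8900]]
After raising P to the power 5:
P^5(1,0) = 0.2536

0.2536


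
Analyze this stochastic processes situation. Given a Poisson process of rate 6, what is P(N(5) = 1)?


P(N(t)=k) = (lambda*t)^k * exp(-lambda*t) / k!
lambda*t = 30
= 30^1 * exp(-30) / 1!
= 30 * 9.3576e-14 / 1
= 2.8073e-12

2.8073e-12


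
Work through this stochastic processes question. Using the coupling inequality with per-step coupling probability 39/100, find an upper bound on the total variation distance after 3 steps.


TV distance bound <= (1-delta)^n
= (1 - 0.3900)^3
= 0.6100^3
= 0.2270

0.2270


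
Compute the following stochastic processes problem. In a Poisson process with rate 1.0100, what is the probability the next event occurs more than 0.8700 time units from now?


P(X > t) = exp(-lambda * t)
= exp(-1.0100 * 0.8700)
= exp(-0.8787) = 0.4153

0.4153


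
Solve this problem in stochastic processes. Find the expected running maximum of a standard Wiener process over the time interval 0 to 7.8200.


E(max B(s)) = sqrt(2t/pi)
= sqrt(2*7.8200/pi)
= sqrt(4.9784)
= 2.2312

2.2312


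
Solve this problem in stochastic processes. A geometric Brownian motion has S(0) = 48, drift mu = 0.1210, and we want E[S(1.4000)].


E[S(t)] = S(0) * exp(mu * t)
= 48 * exp(0.1210 * 1.4000)
= 48 * 1.1846
= 56.8605

56.8605


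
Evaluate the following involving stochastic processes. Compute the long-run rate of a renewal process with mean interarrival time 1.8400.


Long-run renewal rate = 1/E(X)
= 1/1.8400
= 0.5435

0.5435


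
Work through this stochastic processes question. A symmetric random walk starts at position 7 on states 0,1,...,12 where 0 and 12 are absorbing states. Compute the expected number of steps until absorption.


For symmetric RW on 0,...,N with absorbing barriers, E(i) = i*(N-i)
E(7) = 7 * 5 = 35

35


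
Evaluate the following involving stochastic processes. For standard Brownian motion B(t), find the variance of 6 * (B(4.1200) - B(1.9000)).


Var(alpha*(B(t)-B(s))) = alpha^2 * (t-s)
= 6^2 * (4.1200 - 1.9000)
= 36 * 2.2200
= 79.9200

79.9200


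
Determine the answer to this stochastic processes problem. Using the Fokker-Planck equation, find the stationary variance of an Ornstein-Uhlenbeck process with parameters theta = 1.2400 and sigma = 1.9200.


Stationary variance = sigma^2 / (2*theta)
= 1.9200^2 / (2*1.2400)
= 3.6864 / 2.4800
= 1.4865

1.4865
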